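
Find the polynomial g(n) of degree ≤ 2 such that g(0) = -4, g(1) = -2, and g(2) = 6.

g(n) = 3n^2 - n - 4

Using the Lagrange interpolation formula with nodes 0, 1, 2:
  L_0(n) = (n - 1)(n - 2) / 2
  L_1(n) = n(n - 2) / -1
  L_2(n) = n(n - 1) / 2
Then g(n) = -4·L_0(n) - 2·L_1(n) + 6·L_2(n).
Expanding and collecting terms gives g(n) = 3n^2 - n - 4.
Check: g(0) = -4. ✓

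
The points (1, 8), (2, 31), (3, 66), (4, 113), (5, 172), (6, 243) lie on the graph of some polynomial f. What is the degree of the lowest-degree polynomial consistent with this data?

Forward differences of the values at u = 1, 2, 3, 4, 5, 6:
  f  : 8  31  66  113  172  243
  Δ  : 23  35  47  59  71
  Δ^2: 12  12  12  12
  Δ^3: 0  0  0
  Δ^4: 0  0
  Δ^5: 0
The second differences are constant (12) and nonzero, while all higher differences vanish, so the minimal degree is 2.

2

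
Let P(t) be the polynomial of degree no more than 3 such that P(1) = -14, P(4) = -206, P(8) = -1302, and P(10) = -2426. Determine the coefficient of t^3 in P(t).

-2

Write P(t) = at^3 + bt^2 + ct + d. Substituting each data point gives a linear system:
  a + b + c + d = -14
  64a + 16b + 4c + d = -206
  512a + 64b + 8c + d = -1302
  1000a + 100b + 10c + d = -2426
Solving the system yields a = -2, b = -4, c = -2, d = -6.
So P(t) = -2t³ - 4t² - 2t - 6.
The leading coefficient is -2.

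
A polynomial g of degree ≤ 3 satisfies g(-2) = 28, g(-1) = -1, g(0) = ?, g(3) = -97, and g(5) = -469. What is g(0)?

-4

The 4 known points determine the degree-3 polynomial uniquely.
Write g(s) = as^3 + bs^2 + cs + d. Substituting each data point gives a linear system:
  -8a + 4b - 2c + d = 28
  -a + b - c + d = -1
  27a + 9b + 3c + d = -97
  125a + 25b + 5c + d = -469
Solving the system yields a = -4, b = 1, c = 2, d = -4.
So g(s) = -4s^3 + s^2 + 2s - 4.
Then g(0) = -4.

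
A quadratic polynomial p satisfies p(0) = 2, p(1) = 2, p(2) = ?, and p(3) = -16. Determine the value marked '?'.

The 3 known points determine the degree-2 polynomial uniquely.
Write p(x) = ax^2 + bx + c. Substituting each data point gives a linear system:
  c = 2
  a + b + c = 2
  9a + 3b + c = -16
Solving the system yields a = -3, b = 3, c = 2.
So p(x) = -3x^2 + 3x + 2.
Then p(2) = -4.

-4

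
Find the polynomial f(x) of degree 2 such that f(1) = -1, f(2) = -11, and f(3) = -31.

f(x) = -5x^2 + 5x - 1

Write f(x) = ax^2 + bx + c. Substituting each data point gives a linear system:
  a + b + c = -1
  4a + 2b + c = -11
  9a + 3b + c = -31
Solving the system yields a = -5, b = 5, c = -1.
So f(x) = -5x^2 + 5x - 1.
Check: f(1) = -1. ✓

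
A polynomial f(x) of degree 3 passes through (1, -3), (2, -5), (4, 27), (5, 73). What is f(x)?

f(x) = x^3 - x^2 - 6x + 3

Using the Lagrange interpolation formula with nodes 1, 2, 4, 5:
  L_0(x) = (x - 2)(x - 4)(x - 5) / -12
  L_1(x) = (x - 1)(x - 4)(x - 5) / 6
  L_2(x) = (x - 1)(x - 2)(x - 5) / -6
  L_3(x) = (x - 1)(x - 2)(x - 4) / 12
Then f(x) = -3·L_0(x) - 5·L_1(x) + 27·L_2(x) + 73·L_3(x).
Expanding and collecting terms gives f(x) = x^3 - x^2 - 6x + 3.
Check: f(1) = -3. ✓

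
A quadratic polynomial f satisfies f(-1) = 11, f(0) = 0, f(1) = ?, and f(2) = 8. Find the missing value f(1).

On equispaced nodes a degree-2 polynomial has vanishing third forward difference, so
  - f(-1) + 3·f(0) - 3·f(1) + f(2) = 0.
Substituting the known values and solving for f(1):
  -3·f(1) = 3
  f(1) = -1.

-1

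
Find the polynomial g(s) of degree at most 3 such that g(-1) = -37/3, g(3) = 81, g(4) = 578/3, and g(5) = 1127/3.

g(s) = 3s^3 - (1/3)s^2 + 3s - 6

Write g(s) = as^3 + bs^2 + cs + d. Substituting each data point gives a linear system:
  -a + b - c + d = -37/3
  27a + 9b + 3c + d = 81
  64a + 16b + 4c + d = 578/3
  125a + 25b + 5c + d = 1127/3
Solving the system yields a = 3, b = -1/3, c = 3, d = -6.
So g(s) = 3s^3 - (1/3)s^2 + 3s - 6.
Check: g(4) = 578/3. ✓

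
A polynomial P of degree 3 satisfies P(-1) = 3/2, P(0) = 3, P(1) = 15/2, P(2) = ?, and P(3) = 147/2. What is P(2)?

27

On equispaced nodes a degree-3 polynomial has vanishing fourth forward difference, so
  P(-1) - 4·P(0) + 6·P(1) - 4·P(2) + P(3) = 0.
Substituting the known values and solving for P(2):
  -4·P(2) = -108
  P(2) = 27.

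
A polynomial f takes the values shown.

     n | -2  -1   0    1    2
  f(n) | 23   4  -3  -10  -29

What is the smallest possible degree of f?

3

Forward differences of the values at n = -2, -1, 0, 1, 2:
  f  : 23  4  -3  -10  -29
  Δ  : -19  -7  -7  -19
  Δ^2: 12  0  -12
  Δ^3: -12  -12
  Δ^4: 0
The third differences are constant (-12) and nonzero, while all higher differences vanish, so the minimal degree is 3.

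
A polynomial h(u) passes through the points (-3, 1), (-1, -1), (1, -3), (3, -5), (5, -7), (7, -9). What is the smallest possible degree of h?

1

Forward differences of the values at u = -3, -1, 1, 3, 5, 7:
  h  : 1  -1  -3  -5  -7  -9
  Δ  : -2  -2  -2  -2  -2
  Δ^2: 0  0  0  0
  Δ^3: 0  0  0
  Δ^4: 0  0
  Δ^5: 0
The first differences are constant (-2) and nonzero, while all higher differences vanish, so the minimal degree is 1.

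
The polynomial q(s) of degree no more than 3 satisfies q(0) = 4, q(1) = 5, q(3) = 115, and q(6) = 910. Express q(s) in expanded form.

q(s) = 4s^3 + 2s^2 - 5s + 4

Write q(s) = as^3 + bs^2 + cs + d. Substituting each data point gives a linear system:
  d = 4
  a + b + c + d = 5
  27a + 9b + 3c + d = 115
  216a + 36b + 6c + d = 910
Solving the system yields a = 4, b = 2, c = -5, d = 4.
So q(s) = 4s³ + 2s² - 5s + 4.
Check: q(3) = 115. ✓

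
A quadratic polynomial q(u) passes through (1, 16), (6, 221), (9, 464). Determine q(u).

q(u) = 5u^2 + 6u + 5

Write q(u) = au^2 + bu + c. Substituting each data point gives a linear system:
  a + b + c = 16
  36a + 6b + c = 221
  81a + 9b + c = 464
Solving the system yields a = 5, b = 6, c = 5.
So q(u) = 5u² + 6u + 5.
Check: q(1) = 16. ✓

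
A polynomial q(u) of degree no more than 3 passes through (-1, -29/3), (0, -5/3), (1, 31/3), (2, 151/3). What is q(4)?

931/3

Write q(u) = au^3 + bu^2 + cu + d. Substituting each data point gives a linear system:
  -a + b - c + d = -29/3
  d = -5/3
  a + b + c + d = 31/3
  8a + 4b + 2c + d = 151/3
Solving the system yields a = 4, b = 2, c = 6, d = -5/3.
So q(u) = 4u³ + 2u² + 6u - 5/3.
Then q(4) = 931/3.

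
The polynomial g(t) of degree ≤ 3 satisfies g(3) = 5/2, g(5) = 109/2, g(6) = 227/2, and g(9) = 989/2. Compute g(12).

2615/2

Write g(t) = at^3 + bt^2 + ct + d. Substituting each data point gives a linear system:
  27a + 9b + 3c + d = 5/2
  125a + 25b + 5c + d = 109/2
  216a + 36b + 6c + d = 227/2
  729a + 81b + 9c + d = 989/2
Solving the system yields a = 1, b = -3, c = 1, d = -1/2.
So g(t) = t^3 - 3t^2 + t - 1/2.
Then g(12) = 2615/2.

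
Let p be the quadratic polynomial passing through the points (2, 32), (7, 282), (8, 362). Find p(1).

Using the Lagrange interpolation formula with nodes 2, 7, 8:
  L_0(x) = (x - 7)(x - 8) / 30
  L_1(x) = (x - 2)(x - 8) / -5
  L_2(x) = (x - 2)(x - 7) / 6
Then p(x) = 32·L_0(x) + 282·L_1(x) + 362·L_2(x).
Expanding and collecting terms gives p(x) = 5x² + 5x + 2.
Evaluating at x = 1: p(1) = 12.

12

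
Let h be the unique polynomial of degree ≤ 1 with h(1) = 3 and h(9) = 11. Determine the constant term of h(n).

Write h(n) = an + b. Substituting each data point gives a linear system:
  a + b = 3
  9a + b = 11
Solving the system yields a = 1, b = 2.
So h(n) = n + 2.
The constant term is 2.

2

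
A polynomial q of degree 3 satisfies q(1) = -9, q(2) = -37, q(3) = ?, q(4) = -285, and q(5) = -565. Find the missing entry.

-119

On equispaced nodes a degree-3 polynomial has vanishing fourth forward difference, so
  q(1) - 4·q(2) + 6·q(3) - 4·q(4) + q(5) = 0.
Substituting the known values and solving for q(3):
  6·q(3) = -714
  q(3) = -119.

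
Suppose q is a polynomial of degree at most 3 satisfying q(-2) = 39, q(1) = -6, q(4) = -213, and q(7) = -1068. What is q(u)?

Using the Lagrange interpolation formula with nodes -2, 1, 4, 7:
  L_0(u) = (u - 1)(u - 4)(u - 7) / -162
  L_1(u) = (u + 2)(u - 4)(u - 7) / 54
  L_2(u) = (u + 2)(u - 1)(u - 7) / -54
  L_3(u) = (u + 2)(u - 1)(u - 4) / 162
Then q(u) = 39·L_0(u) - 6·L_1(u) - 213·L_2(u) - 1068·L_3(u).
Expanding and collecting terms gives q(u) = -3u^3 - 6u + 3.
Check: q(4) = -213. ✓

q(u) = -3u^3 - 6u + 3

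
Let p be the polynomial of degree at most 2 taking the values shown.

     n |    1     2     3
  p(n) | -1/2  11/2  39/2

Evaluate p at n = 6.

Forward differences of the values at n = 1, 2, 3:
  p  : -1/2  11/2  39/2
  Δ  : 6  14
  Δ^2: 8
The second differences are constant, confirming degree 2.
Interpolating (Newton forward form) and evaluating at n = 6 gives p(6) = 219/2.

219/2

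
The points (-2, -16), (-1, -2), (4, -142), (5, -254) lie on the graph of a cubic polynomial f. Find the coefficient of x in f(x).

Write f(x) = ax^3 + bx^2 + cx + d. Substituting each data point gives a linear system:
  -8a + 4b - 2c + d = -16
  -a + b - c + d = -2
  64a + 16b + 4c + d = -142
  125a + 25b + 5c + d = -254
Solving the system yields a = -1, b = -6, c = 3, d = 6.
So f(x) = -x^3 - 6x^2 + 3x + 6.
The coefficient of x is 3.

3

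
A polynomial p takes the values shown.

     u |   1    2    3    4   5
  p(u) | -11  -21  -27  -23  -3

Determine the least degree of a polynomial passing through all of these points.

3

Forward differences of the values at u = 1, 2, 3, 4, 5:
  p  : -11  -21  -27  -23  -3
  Δ  : -10  -6  4  20
  Δ^2: 4  10  16
  Δ^3: 6  6
  Δ^4: 0
The third differences are constant (6) and nonzero, while all higher differences vanish, so the minimal degree is 3.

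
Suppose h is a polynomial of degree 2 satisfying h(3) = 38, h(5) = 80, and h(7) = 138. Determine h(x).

Write h(x) = ax^2 + bx + c. Substituting each data point gives a linear system:
  9a + 3b + c = 38
  25a + 5b + c = 80
  49a + 7b + c = 138
Solving the system yields a = 2, b = 5, c = 5.
So h(x) = 2x^2 + 5x + 5.
Check: h(5) = 80. ✓

h(x) = 2x^2 + 5x + 5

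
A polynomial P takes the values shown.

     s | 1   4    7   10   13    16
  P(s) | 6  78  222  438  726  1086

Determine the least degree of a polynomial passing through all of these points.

2

Forward differences of the values at s = 1, 4, 7, 10, 13, 16:
  P  : 6  78  222  438  726  1086
  Δ  : 72  144  216  288  360
  Δ^2: 72  72  72  72
  Δ^3: 0  0  0
  Δ^4: 0  0
  Δ^5: 0
The second differences are constant (72) and nonzero, while all higher differences vanish, so the minimal degree is 2.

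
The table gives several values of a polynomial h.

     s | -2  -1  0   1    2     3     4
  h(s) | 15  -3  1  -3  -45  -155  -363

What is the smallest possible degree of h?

3

Forward differences of the values at s = -2, -1, 0, 1, 2, 3, 4:
  h  : 15  -3  1  -3  -45  -155  -363
  Δ  : -18  4  -4  -42  -110  -208
  Δ^2: 22  -8  -38  -68  -98
  Δ^3: -30  -30  -30  -30
  Δ^4: 0  0  0
  Δ^5: 0  0
  Δ^6: 0
The third differences are constant (-30) and nonzero, while all higher differences vanish, so the minimal degree is 3.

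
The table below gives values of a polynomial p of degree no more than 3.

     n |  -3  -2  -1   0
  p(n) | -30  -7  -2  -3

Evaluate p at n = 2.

25

Forward differences of the values at n = -3, -2, -1, 0:
  p  : -30  -7  -2  -3
  Δ  : 23  5  -1
  Δ^2: -18  -6
  Δ^3: 12
The third differences are constant, confirming degree 3.
Interpolating (Newton forward form) and evaluating at n = 2 gives p(2) = 25.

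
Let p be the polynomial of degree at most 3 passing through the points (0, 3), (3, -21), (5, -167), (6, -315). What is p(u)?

p(u) = -2u^3 + 3u^2 + u + 3

Using the Lagrange interpolation formula with nodes 0, 3, 5, 6:
  L_0(u) = (u - 3)(u - 5)(u - 6) / -90
  L_1(u) = u(u - 5)(u - 6) / 18
  L_2(u) = u(u - 3)(u - 6) / -10
  L_3(u) = u(u - 3)(u - 5) / 18
Then p(u) = 3·L_0(u) - 21·L_1(u) - 167·L_2(u) - 315·L_3(u).
Expanding and collecting terms gives p(u) = -2u^3 + 3u^2 + u + 3.
Check: p(6) = -315. ✓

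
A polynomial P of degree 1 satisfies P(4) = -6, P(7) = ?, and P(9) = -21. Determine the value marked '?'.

-15

The 2 known points determine the degree-1 polynomial uniquely.
Write P(t) = at + b. Substituting each data point gives a linear system:
  4a + b = -6
  9a + b = -21
Solving the system yields a = -3, b = 6.
So P(t) = -3t + 6.
Then P(7) = -15.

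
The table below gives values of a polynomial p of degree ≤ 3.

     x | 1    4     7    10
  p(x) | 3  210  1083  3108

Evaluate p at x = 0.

-2

Write p(x) = ax^3 + bx^2 + cx + d. Substituting each data point gives a linear system:
  a + b + c + d = 3
  64a + 16b + 4c + d = 210
  343a + 49b + 7c + d = 1083
  1000a + 100b + 10c + d = 3108
Solving the system yields a = 3, b = 1, c = 1, d = -2.
So p(x) = 3x^3 + x^2 + x - 2.
Then p(0) = -2.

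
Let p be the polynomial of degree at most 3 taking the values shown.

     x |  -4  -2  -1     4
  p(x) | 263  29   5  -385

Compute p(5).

Write p(x) = ax^3 + bx^2 + cx + d. Substituting each data point gives a linear system:
  -64a + 16b - 4c + d = 263
  -8a + 4b - 2c + d = 29
  -a + b - c + d = 5
  64a + 16b + 4c + d = -385
Solving the system yields a = -5, b = -4, c = -1, d = 3.
So p(x) = -5x³ - 4x² - x + 3.
Then p(5) = -727.

-727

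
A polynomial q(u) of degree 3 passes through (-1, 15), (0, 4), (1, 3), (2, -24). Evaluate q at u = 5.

Using the Lagrange interpolation formula with nodes -1, 0, 1, 2:
  L_0(u) = u(u - 1)(u - 2) / -6
  L_1(u) = (u + 1)(u - 1)(u - 2) / 2
  L_2(u) = (u + 1)u(u - 2) / -2
  L_3(u) = (u + 1)u(u - 1) / 6
Then q(u) = 15·L_0(u) + 4·L_1(u) + 3·L_2(u) - 24·L_3(u).
Expanding and collecting terms gives q(u) = -6u³ + 5u² + 4.
Evaluating at u = 5: q(5) = -621.

-621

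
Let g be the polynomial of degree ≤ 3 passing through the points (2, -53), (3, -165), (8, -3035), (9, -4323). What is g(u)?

g(u) = -6u^3 + u^2 - 3u - 3

Write g(u) = au^3 + bu^2 + cu + d. Substituting each data point gives a linear system:
  8a + 4b + 2c + d = -53
  27a + 9b + 3c + d = -165
  512a + 64b + 8c + d = -3035
  729a + 81b + 9c + d = -4323
Solving the system yields a = -6, b = 1, c = -3, d = -3.
So g(u) = -6u^3 + u^2 - 3u - 3.
Check: g(3) = -165. ✓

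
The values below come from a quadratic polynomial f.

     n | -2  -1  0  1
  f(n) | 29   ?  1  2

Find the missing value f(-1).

10

On equispaced nodes a degree-2 polynomial has vanishing third forward difference, so
  - f(-2) + 3·f(-1) - 3·f(0) + f(1) = 0.
Substituting the known values and solving for f(-1):
  3·f(-1) = 30
  f(-1) = 10.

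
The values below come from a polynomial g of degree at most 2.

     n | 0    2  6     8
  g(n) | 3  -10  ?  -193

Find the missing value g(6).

-108

The 3 known points determine the degree-2 polynomial uniquely.
Write g(n) = an^2 + bn + c. Substituting each data point gives a linear system:
  c = 3
  4a + 2b + c = -10
  64a + 8b + c = -193
Solving the system yields a = -3, b = -1/2, c = 3.
So g(n) = -3n² - (1/2)n + 3.
Then g(6) = -108.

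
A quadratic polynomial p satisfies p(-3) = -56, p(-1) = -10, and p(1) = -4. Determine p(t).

p(t) = -5t^2 + 3t - 2

Write p(t) = at^2 + bt + c. Substituting each data point gives a linear system:
  9a - 3b + c = -56
  a - b + c = -10
  a + b + c = -4
Solving the system yields a = -5, b = 3, c = -2.
So p(t) = -5t^2 + 3t - 2.
Check: p(-3) = -56. ✓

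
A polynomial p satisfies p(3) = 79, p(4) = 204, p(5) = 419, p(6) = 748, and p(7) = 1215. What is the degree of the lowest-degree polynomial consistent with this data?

3

Forward differences of the values at t = 3, 4, 5, 6, 7:
  p  : 79  204  419  748  1215
  Δ  : 125  215  329  467
  Δ^2: 90  114  138
  Δ^3: 24  24
  Δ^4: 0
The third differences are constant (24) and nonzero, while all higher differences vanish, so the minimal degree is 3.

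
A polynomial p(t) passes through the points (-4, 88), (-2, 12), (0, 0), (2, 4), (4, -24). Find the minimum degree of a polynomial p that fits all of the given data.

Divided differences on the nodes -4, -2, 0, 2, 4:
  order 0: 88  12  0  4  -24
  order 1: -38  -6  2  -14
  order 2: 8  2  -4
  order 3: -1  -1
  order 4: 0
The order-3 divided differences are all -1 (nonzero) and every higher order vanishes, so the data lies on a polynomial of degree exactly 3.

3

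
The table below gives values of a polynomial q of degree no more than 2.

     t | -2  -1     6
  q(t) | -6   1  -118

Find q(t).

Write q(t) = at^2 + bt + c. Substituting each data point gives a linear system:
  4a - 2b + c = -6
  a - b + c = 1
  36a + 6b + c = -118
Solving the system yields a = -3, b = -2, c = 2.
So q(t) = -3t^2 - 2t + 2.
Check: q(6) = -118. ✓

q(t) = -3t^2 - 2t + 2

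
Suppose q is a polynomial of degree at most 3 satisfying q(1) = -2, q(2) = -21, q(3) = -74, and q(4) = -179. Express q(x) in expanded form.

Write q(x) = ax^3 + bx^2 + cx + d. Substituting each data point gives a linear system:
  a + b + c + d = -2
  8a + 4b + 2c + d = -21
  27a + 9b + 3c + d = -74
  64a + 16b + 4c + d = -179
Solving the system yields a = -3, b = 1, c = -1, d = 1.
So q(x) = -3x^3 + x^2 - x + 1.
Check: q(1) = -2. ✓

q(x) = -3x^3 + x^2 - x + 1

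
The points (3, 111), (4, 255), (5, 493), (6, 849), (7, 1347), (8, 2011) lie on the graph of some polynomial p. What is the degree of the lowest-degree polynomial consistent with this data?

Forward differences of the values at t = 3, 4, 5, 6, 7, 8:
  p  : 111  255  493  849  1347  2011
  Δ  : 144  238  356  498  664
  Δ^2: 94  118  142  166
  Δ^3: 24  24  24
  Δ^4: 0  0
  Δ^5: 0
The third differences are constant (24) and nonzero, while all higher differences vanish, so the minimal degree is 3.

3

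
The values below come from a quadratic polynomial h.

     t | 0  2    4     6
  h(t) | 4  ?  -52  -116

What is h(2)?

-12

On equispaced nodes a degree-2 polynomial has vanishing third forward difference, so
  - h(0) + 3·h(2) - 3·h(4) + h(6) = 0.
Substituting the known values and solving for h(2):
  3·h(2) = -36
  h(2) = -12.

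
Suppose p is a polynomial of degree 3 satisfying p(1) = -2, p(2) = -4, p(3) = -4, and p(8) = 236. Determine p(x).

p(x) = x^3 - 5x^2 + 6x - 4

Write p(x) = ax^3 + bx^2 + cx + d. Substituting each data point gives a linear system:
  a + b + c + d = -2
  8a + 4b + 2c + d = -4
  27a + 9b + 3c + d = -4
  512a + 64b + 8c + d = 236
Solving the system yields a = 1, b = -5, c = 6, d = -4.
So p(x) = x^3 - 5x^2 + 6x - 4.
Check: p(8) = 236. ✓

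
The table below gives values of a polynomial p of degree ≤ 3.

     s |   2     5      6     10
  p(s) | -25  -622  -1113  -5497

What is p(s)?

p(s) = -6s^3 + 5s^2 + 3

Write p(s) = as^3 + bs^2 + cs + d. Substituting each data point gives a linear system:
  8a + 4b + 2c + d = -25
  125a + 25b + 5c + d = -622
  216a + 36b + 6c + d = -1113
  1000a + 100b + 10c + d = -5497
Solving the system yields a = -6, b = 5, c = 0, d = 3.
So p(s) = -6s³ + 5s² + 3.
Check: p(2) = -25. ✓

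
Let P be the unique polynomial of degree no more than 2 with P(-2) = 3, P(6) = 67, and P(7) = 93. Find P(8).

Write P(s) = as^2 + bs + c. Substituting each data point gives a linear system:
  4a - 2b + c = 3
  36a + 6b + c = 67
  49a + 7b + c = 93
Solving the system yields a = 2, b = 0, c = -5.
So P(s) = 2s^2 - 5.
Then P(8) = 123.

123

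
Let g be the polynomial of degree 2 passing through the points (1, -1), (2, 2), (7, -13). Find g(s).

g(s) = -s^2 + 6s - 6

Using the Lagrange interpolation formula with nodes 1, 2, 7:
  L_0(s) = (s - 2)(s - 7) / 6
  L_1(s) = (s - 1)(s - 7) / -5
  L_2(s) = (s - 1)(s - 2) / 30
Then g(s) = -1·L_0(s) + 2·L_1(s) - 13·L_2(s).
Expanding and collecting terms gives g(s) = -s² + 6s - 6.
Check: g(1) = -1. ✓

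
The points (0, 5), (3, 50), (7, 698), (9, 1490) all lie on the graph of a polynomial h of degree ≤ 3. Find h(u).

h(u) = 2u^3 + u^2 - 6u + 5

Write h(u) = au^3 + bu^2 + cu + d. Substituting each data point gives a linear system:
  d = 5
  27a + 9b + 3c + d = 50
  343a + 49b + 7c + d = 698
  729a + 81b + 9c + d = 1490
Solving the system yields a = 2, b = 1, c = -6, d = 5.
So h(u) = 2u³ + u² - 6u + 5.
Check: h(9) = 1490. ✓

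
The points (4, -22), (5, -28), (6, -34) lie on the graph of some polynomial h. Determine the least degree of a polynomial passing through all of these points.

Forward differences of the values at x = 4, 5, 6:
  h  : -22  -28  -34
  Δ  : -6  -6
  Δ^2: 0
The first differences are constant (-6) and nonzero, while all higher differences vanish, so the minimal degree is 1.

1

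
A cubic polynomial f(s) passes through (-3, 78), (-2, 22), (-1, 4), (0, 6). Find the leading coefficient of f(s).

Write f(s) = as^3 + bs^2 + cs + d. Substituting each data point gives a linear system:
  -27a + 9b - 3c + d = 78
  -8a + 4b - 2c + d = 22
  -a + b - c + d = 4
  d = 6
Solving the system yields a = -3, b = 1, c = 6, d = 6.
So f(s) = -3s³ + s² + 6s + 6.
The leading coefficient is -3.

-3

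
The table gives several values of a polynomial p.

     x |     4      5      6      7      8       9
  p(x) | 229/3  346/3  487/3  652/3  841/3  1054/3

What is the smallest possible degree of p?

Forward differences of the values at x = 4, 5, 6, 7, 8, 9:
  p  : 229/3  346/3  487/3  652/3  841/3  1054/3
  Δ  : 39  47  55  63  71
  Δ^2: 8  8  8  8
  Δ^3: 0  0  0
  Δ^4: 0  0
  Δ^5: 0
The second differences are constant (8) and nonzero, while all higher differences vanish, so the minimal degree is 2.

2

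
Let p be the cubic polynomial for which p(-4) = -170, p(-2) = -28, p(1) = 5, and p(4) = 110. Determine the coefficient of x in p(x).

Write p(x) = ax^3 + bx^2 + cx + d. Substituting each data point gives a linear system:
  -64a + 16b - 4c + d = -170
  -8a + 4b - 2c + d = -28
  a + b + c + d = 5
  64a + 16b + 4c + d = 110
Solving the system yields a = 2, b = -2, c = 3, d = 2.
So p(x) = 2x^3 - 2x^2 + 3x + 2.
The coefficient of x is 3.

3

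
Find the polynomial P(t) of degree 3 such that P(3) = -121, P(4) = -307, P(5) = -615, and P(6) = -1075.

P(t) = -5t^3 - t^2 + 6t + 5

Write P(t) = at^3 + bt^2 + ct + d. Substituting each data point gives a linear system:
  27a + 9b + 3c + d = -121
  64a + 16b + 4c + d = -307
  125a + 25b + 5c + d = -615
  216a + 36b + 6c + d = -1075
Solving the system yields a = -5, b = -1, c = 6, d = 5.
So P(t) = -5t³ - t² + 6t + 5.
Check: P(5) = -615. ✓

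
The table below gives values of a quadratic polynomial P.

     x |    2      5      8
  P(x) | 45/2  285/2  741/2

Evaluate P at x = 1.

13/2

Forward differences of the values at x = 2, 5, 8:
  P  : 45/2  285/2  741/2
  Δ  : 120  228
  Δ^2: 108
The second differences are constant, confirming degree 2.
Interpolating (Newton forward form) and evaluating at x = 1 gives P(1) = 13/2.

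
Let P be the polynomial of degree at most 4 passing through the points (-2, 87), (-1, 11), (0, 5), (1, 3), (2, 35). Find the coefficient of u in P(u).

-1

Write P(u) = au^4 + bu^3 + cu^2 + du + e. Substituting each data point gives a linear system:
  16a - 8b + 4c - 2d + e = 87
  a - b + c - d + e = 11
  e = 5
  a + b + c + d + e = 3
  16a + 8b + 4c + 2d + e = 35
Solving the system yields a = 4, b = -3, c = -2, d = -1, e = 5.
So P(u) = 4u^4 - 3u^3 - 2u^2 - u + 5.
The coefficient of u is -1.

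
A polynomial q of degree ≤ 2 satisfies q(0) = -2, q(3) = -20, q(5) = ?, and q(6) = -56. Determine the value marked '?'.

-42

The 3 known points determine the degree-2 polynomial uniquely.
Write q(s) = as^2 + bs + c. Substituting each data point gives a linear system:
  c = -2
  9a + 3b + c = -20
  36a + 6b + c = -56
Solving the system yields a = -1, b = -3, c = -2.
So q(s) = -s² - 3s - 2.
Then q(5) = -42.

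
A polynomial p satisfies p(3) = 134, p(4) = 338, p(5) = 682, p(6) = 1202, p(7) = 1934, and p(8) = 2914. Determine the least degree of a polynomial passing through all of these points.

3

Forward differences of the values at u = 3, 4, 5, 6, 7, 8:
  p  : 134  338  682  1202  1934  2914
  Δ  : 204  344  520  732  980
  Δ^2: 140  176  212  248
  Δ^3: 36  36  36
  Δ^4: 0  0
  Δ^5: 0
The third differences are constant (36) and nonzero, while all higher differences vanish, so the minimal degree is 3.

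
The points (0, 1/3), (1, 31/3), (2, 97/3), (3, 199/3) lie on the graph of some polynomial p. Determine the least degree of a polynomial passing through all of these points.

Forward differences of the values at x = 0, 1, 2, 3:
  p  : 1/3  31/3  97/3  199/3
  Δ  : 10  22  34
  Δ^2: 12  12
  Δ^3: 0
The second differences are constant (12) and nonzero, while all higher differences vanish, so the minimal degree is 2.

2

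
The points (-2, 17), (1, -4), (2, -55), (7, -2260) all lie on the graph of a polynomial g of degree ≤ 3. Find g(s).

g(s) = -6s^3 - 5s^2 + 6s + 1

Write g(s) = as^3 + bs^2 + cs + d. Substituting each data point gives a linear system:
  -8a + 4b - 2c + d = 17
  a + b + c + d = -4
  8a + 4b + 2c + d = -55
  343a + 49b + 7c + d = -2260
Solving the system yields a = -6, b = -5, c = 6, d = 1.
So g(s) = -6s^3 - 5s^2 + 6s + 1.
Check: g(-2) = 17. ✓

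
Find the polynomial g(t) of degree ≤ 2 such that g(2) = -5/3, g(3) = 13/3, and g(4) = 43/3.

g(t) = 2t^2 - 4t - 5/3

Write g(t) = at^2 + bt + c. Substituting each data point gives a linear system:
  4a + 2b + c = -5/3
  9a + 3b + c = 13/3
  16a + 4b + c = 43/3
Solving the system yields a = 2, b = -4, c = -5/3.
So g(t) = 2t^2 - 4t - 5/3.
Check: g(3) = 13/3. ✓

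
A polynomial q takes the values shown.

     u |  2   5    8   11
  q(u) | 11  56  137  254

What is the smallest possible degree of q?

Forward differences of the values at u = 2, 5, 8, 11:
  q  : 11  56  137  254
  Δ  : 45  81  117
  Δ^2: 36  36
  Δ^3: 0
The second differences are constant (36) and nonzero, while all higher differences vanish, so the minimal degree is 2.

2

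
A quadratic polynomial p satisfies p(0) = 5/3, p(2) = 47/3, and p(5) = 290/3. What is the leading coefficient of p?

4

Write p(s) = as^2 + bs + c. Substituting each data point gives a linear system:
  c = 5/3
  4a + 2b + c = 47/3
  25a + 5b + c = 290/3
Solving the system yields a = 4, b = -1, c = 5/3.
So p(s) = 4s^2 - s + 5/3.
The leading coefficient is 4.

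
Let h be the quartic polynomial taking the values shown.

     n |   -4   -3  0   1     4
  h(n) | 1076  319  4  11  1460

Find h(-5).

Write h(n) = an^4 + bn^3 + cn^2 + dn + e. Substituting each data point gives a linear system:
  256a - 64b + 16c - 4d + e = 1076
  81a - 27b + 9c - 3d + e = 319
  e = 4
  a + b + c + d + e = 11
  256a + 64b + 16c + 4d + e = 1460
Solving the system yields a = 5, b = 3, c = -1, d = 0, e = 4.
So h(n) = 5n^4 + 3n^3 - n^2 + 4.
Then h(-5) = 2729.

2729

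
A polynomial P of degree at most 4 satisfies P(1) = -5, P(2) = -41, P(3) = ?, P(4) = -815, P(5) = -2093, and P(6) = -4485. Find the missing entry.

On equispaced nodes a degree-4 polynomial has vanishing fifth forward difference, so
  - P(1) + 5·P(2) - 10·P(3) + 10·P(4) - 5·P(5) + P(6) = 0.
Substituting the known values and solving for P(3):
  -10·P(3) = 2370
  P(3) = -237.

-237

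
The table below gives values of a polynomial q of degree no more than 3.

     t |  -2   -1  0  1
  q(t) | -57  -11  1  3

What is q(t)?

Using the Lagrange interpolation formula with nodes -2, -1, 0, 1:
  L_0(t) = (t + 1)t(t - 1) / -6
  L_1(t) = (t + 2)t(t - 1) / 2
  L_2(t) = (t + 2)(t + 1)(t - 1) / -2
  L_3(t) = (t + 2)(t + 1)t / 6
Then q(t) = -57·L_0(t) - 11·L_1(t) + 1·L_2(t) + 3·L_3(t).
Expanding and collecting terms gives q(t) = 4t^3 - 5t^2 + 3t + 1.
Check: q(0) = 1. ✓

q(t) = 4t^3 - 5t^2 + 3t + 1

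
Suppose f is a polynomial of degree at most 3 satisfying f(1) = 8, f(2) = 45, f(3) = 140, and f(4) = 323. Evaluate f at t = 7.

1700

Forward differences of the values at t = 1, 2, 3, 4:
  f  : 8  45  140  323
  Δ  : 37  95  183
  Δ^2: 58  88
  Δ^3: 30
The third differences are constant, confirming degree 3.
Interpolating (Newton forward form) and evaluating at t = 7 gives f(7) = 1700.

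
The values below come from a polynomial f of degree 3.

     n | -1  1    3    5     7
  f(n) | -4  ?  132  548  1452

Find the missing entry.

On equispaced nodes a degree-3 polynomial has vanishing fourth forward difference, so
  f(-1) - 4·f(1) + 6·f(3) - 4·f(5) + f(7) = 0.
Substituting the known values and solving for f(1):
  -4·f(1) = -48
  f(1) = 12.

12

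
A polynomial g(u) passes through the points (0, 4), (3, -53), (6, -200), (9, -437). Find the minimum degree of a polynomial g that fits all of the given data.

Forward differences of the values at u = 0, 3, 6, 9:
  g  : 4  -53  -200  -437
  Δ  : -57  -147  -237
  Δ^2: -90  -90
  Δ^3: 0
The second differences are constant (-90) and nonzero, while all higher differences vanish, so the minimal degree is 2.

2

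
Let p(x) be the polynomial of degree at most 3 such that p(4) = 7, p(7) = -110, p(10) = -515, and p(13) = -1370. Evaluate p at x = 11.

Forward differences of the values at x = 4, 7, 10, 13:
  p  : 7  -110  -515  -1370
  Δ  : -117  -405  -855
  Δ^2: -288  -450
  Δ^3: -162
The third differences are constant, confirming degree 3.
Interpolating (Newton forward form) and evaluating at x = 11 gives p(11) = -742.

-742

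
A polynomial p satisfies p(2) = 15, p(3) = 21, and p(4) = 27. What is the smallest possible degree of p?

Forward differences of the values at x = 2, 3, 4:
  p  : 15  21  27
  Δ  : 6  6
  Δ^2: 0
The first differences are constant (6) and nonzero, while all higher differences vanish, so the minimal degree is 1.

1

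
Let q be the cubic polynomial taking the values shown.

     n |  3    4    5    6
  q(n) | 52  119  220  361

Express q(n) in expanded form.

q(n) = n^3 + 5n^2 - 5n - 5

Using the Lagrange interpolation formula with nodes 3, 4, 5, 6:
  L_0(n) = (n - 4)(n - 5)(n - 6) / -6
  L_1(n) = (n - 3)(n - 5)(n - 6) / 2
  L_2(n) = (n - 3)(n - 4)(n - 6) / -2
  L_3(n) = (n - 3)(n - 4)(n - 5) / 6
Then q(n) = 52·L_0(n) + 119·L_1(n) + 220·L_2(n) + 361·L_3(n).
Expanding and collecting terms gives q(n) = n³ + 5n² - 5n - 5.
Check: q(3) = 52. ✓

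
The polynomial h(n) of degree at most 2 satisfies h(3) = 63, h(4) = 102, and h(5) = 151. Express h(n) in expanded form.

Write h(n) = an^2 + bn + c. Substituting each data point gives a linear system:
  9a + 3b + c = 63
  16a + 4b + c = 102
  25a + 5b + c = 151
Solving the system yields a = 5, b = 4, c = 6.
So h(n) = 5n^2 + 4n + 6.
Check: h(3) = 63. ✓

h(n) = 5n^2 + 4n + 6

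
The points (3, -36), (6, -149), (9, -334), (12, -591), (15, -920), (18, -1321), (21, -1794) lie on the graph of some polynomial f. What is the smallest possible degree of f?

Forward differences of the values at n = 3, 6, 9, 12, 15, 18, 21:
  f  : -36  -149  -334  -591  -920  -1321  -1794
  Δ  : -113  -185  -257  -329  -401  -473
  Δ^2: -72  -72  -72  -72  -72
  Δ^3: 0  0  0  0
  Δ^4: 0  0  0
  Δ^5: 0  0
  Δ^6: 0
The second differences are constant (-72) and nonzero, while all higher differences vanish, so the minimal degree is 2.

2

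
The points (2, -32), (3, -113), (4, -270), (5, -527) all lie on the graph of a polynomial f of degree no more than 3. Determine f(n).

Using the Lagrange interpolation formula with nodes 2, 3, 4, 5:
  L_0(n) = (n - 3)(n - 4)(n - 5) / -6
  L_1(n) = (n - 2)(n - 4)(n - 5) / 2
  L_2(n) = (n - 2)(n - 3)(n - 5) / -2
  L_3(n) = (n - 2)(n - 3)(n - 4) / 6
Then f(n) = -32·L_0(n) - 113·L_1(n) - 270·L_2(n) - 527·L_3(n).
Expanding and collecting terms gives f(n) = -4n^3 - 2n^2 + 5n - 2.
Check: f(3) = -113. ✓

f(n) = -4n^3 - 2n^2 + 5n - 2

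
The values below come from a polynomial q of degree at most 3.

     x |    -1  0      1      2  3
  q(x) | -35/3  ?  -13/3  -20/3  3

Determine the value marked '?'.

On equispaced nodes a degree-3 polynomial has vanishing fourth forward difference, so
  q(-1) - 4·q(0) + 6·q(1) - 4·q(2) + q(3) = 0.
Substituting the known values and solving for q(0):
  -4·q(0) = 8
  q(0) = -2.

-2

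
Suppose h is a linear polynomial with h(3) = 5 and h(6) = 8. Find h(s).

h(s) = s + 2

Write h(s) = as + b. Substituting each data point gives a linear system:
  3a + b = 5
  6a + b = 8
Solving the system yields a = 1, b = 2.
So h(s) = s + 2.
Check: h(3) = 5. ✓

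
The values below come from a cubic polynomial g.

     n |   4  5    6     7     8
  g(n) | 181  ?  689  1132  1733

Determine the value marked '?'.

380

The 4 known points determine the degree-3 polynomial uniquely.
Write g(n) = an^3 + bn^2 + cn + d. Substituting each data point gives a linear system:
  64a + 16b + 4c + d = 181
  216a + 36b + 6c + d = 689
  343a + 49b + 7c + d = 1132
  512a + 64b + 8c + d = 1733
Solving the system yields a = 4, b = -5, c = 0, d = 5.
So g(n) = 4n³ - 5n² + 5.
Then g(5) = 380.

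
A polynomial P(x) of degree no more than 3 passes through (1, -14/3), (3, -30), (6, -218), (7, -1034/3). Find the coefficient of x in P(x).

Write P(x) = ax^3 + bx^2 + cx + d. Substituting each data point gives a linear system:
  a + b + c + d = -14/3
  27a + 9b + 3c + d = -30
  216a + 36b + 6c + d = -218
  343a + 49b + 7c + d = -1034/3
Solving the system yields a = -1, b = 0, c = 1/3, d = -4.
So P(x) = -x^3 + (1/3)x - 4.
The coefficient of x is 1/3.

1/3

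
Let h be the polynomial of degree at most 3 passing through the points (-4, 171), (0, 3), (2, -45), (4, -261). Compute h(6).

Write h(u) = au^3 + bu^2 + cu + d. Substituting each data point gives a linear system:
  -64a + 16b - 4c + d = 171
  d = 3
  8a + 4b + 2c + d = -45
  64a + 16b + 4c + d = -261
Solving the system yields a = -3, b = -3, c = -6, d = 3.
So h(u) = -3u^3 - 3u^2 - 6u + 3.
Then h(6) = -789.

-789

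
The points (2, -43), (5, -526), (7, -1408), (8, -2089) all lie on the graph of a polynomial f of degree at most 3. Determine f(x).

f(x) = -4x^3 - 5x - 1

Using the Lagrange interpolation formula with nodes 2, 5, 7, 8:
  L_0(x) = (x - 5)(x - 7)(x - 8) / -90
  L_1(x) = (x - 2)(x - 7)(x - 8) / 18
  L_2(x) = (x - 2)(x - 5)(x - 8) / -10
  L_3(x) = (x - 2)(x - 5)(x - 7) / 18
Then f(x) = -43·L_0(x) - 526·L_1(x) - 1408·L_2(x) - 2089·L_3(x).
Expanding and collecting terms gives f(x) = -4x³ - 5x - 1.
Check: f(7) = -1408. ✓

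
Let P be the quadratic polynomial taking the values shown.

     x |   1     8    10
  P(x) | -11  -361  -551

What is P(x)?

P(x) = -5x^2 - 5x - 1

Using the Lagrange interpolation formula with nodes 1, 8, 10:
  L_0(x) = (x - 8)(x - 10) / 63
  L_1(x) = (x - 1)(x - 10) / -14
  L_2(x) = (x - 1)(x - 8) / 18
Then P(x) = -11·L_0(x) - 361·L_1(x) - 551·L_2(x).
Expanding and collecting terms gives P(x) = -5x² - 5x - 1.
Check: P(1) = -11. ✓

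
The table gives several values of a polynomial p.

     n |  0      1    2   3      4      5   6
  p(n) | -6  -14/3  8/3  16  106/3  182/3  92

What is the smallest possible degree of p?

2

Forward differences of the values at n = 0, 1, 2, 3, 4, 5, 6:
  p  : -6  -14/3  8/3  16  106/3  182/3  92
  Δ  : 4/3  22/3  40/3  58/3  76/3  94/3
  Δ^2: 6  6  6  6  6
  Δ^3: 0  0  0  0
  Δ^4: 0  0  0
  Δ^5: 0  0
  Δ^6: 0
The second differences are constant (6) and nonzero, while all higher differences vanish, so the minimal degree is 2.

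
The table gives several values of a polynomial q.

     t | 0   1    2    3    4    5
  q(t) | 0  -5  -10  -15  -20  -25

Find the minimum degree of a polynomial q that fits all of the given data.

Forward differences of the values at t = 0, 1, 2, 3, 4, 5:
  q  : 0  -5  -10  -15  -20  -25
  Δ  : -5  -5  -5  -5  -5
  Δ^2: 0  0  0  0
  Δ^3: 0  0  0
  Δ^4: 0  0
  Δ^5: 0
The first differences are constant (-5) and nonzero, while all higher differences vanish, so the minimal degree is 1.

1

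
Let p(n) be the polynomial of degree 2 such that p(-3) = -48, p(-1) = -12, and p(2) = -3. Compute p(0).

-3

Using the Lagrange interpolation formula with nodes -3, -1, 2:
  L_0(n) = (n + 1)(n - 2) / 10
  L_1(n) = (n + 3)(n - 2) / -6
  L_2(n) = (n + 3)(n + 1) / 15
Then p(n) = -48·L_0(n) - 12·L_1(n) - 3·L_2(n).
Expanding and collecting terms gives p(n) = -3n² + 6n - 3.
Evaluating at n = 0: p(0) = -3.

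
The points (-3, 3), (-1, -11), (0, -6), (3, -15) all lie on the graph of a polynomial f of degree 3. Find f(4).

-46

Write f(s) = as^3 + bs^2 + cs + d. Substituting each data point gives a linear system:
  -27a + 9b - 3c + d = 3
  -a + b - c + d = -11
  d = -6
  27a + 9b + 3c + d = -15
Solving the system yields a = -1, b = 0, c = 6, d = -6.
So f(s) = -s^3 + 6s - 6.
Then f(4) = -46.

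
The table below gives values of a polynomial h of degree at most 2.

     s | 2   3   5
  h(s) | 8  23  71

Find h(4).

Write h(s) = as^2 + bs + c. Substituting each data point gives a linear system:
  4a + 2b + c = 8
  9a + 3b + c = 23
  25a + 5b + c = 71
Solving the system yields a = 3, b = 0, c = -4.
So h(s) = 3s^2 - 4.
Then h(4) = 44.

44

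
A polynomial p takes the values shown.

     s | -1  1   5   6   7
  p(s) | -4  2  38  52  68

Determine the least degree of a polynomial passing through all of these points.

Divided differences on the nodes -1, 1, 5, 6, 7:
  order 0: -4  2  38  52  68
  order 1: 3  9  14  16
  order 2: 1  1  1
  order 3: 0  0
  order 4: 0
The order-2 divided differences are all 1 (nonzero) and every higher order vanishes, so the data lies on a polynomial of degree exactly 2.

2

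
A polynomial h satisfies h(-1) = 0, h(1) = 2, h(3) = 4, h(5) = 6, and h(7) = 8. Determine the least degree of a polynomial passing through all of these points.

1

Forward differences of the values at t = -1, 1, 3, 5, 7:
  h  : 0  2  4  6  8
  Δ  : 2  2  2  2
  Δ^2: 0  0  0
  Δ^3: 0  0
  Δ^4: 0
The first differences are constant (2) and nonzero, while all higher differences vanish, so the minimal degree is 1.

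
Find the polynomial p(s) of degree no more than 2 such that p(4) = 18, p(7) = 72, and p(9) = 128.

Write p(s) = as^2 + bs + c. Substituting each data point gives a linear system:
  16a + 4b + c = 18
  49a + 7b + c = 72
  81a + 9b + c = 128
Solving the system yields a = 2, b = -4, c = 2.
So p(s) = 2s^2 - 4s + 2.
Check: p(9) = 128. ✓

p(s) = 2s^2 - 4s + 2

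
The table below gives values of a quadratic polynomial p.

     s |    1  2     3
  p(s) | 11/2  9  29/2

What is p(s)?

p(s) = s^2 + (1/2)s + 4

Write p(s) = as^2 + bs + c. Substituting each data point gives a linear system:
  a + b + c = 11/2
  4a + 2b + c = 9
  9a + 3b + c = 29/2
Solving the system yields a = 1, b = 1/2, c = 4.
So p(s) = s^2 + (1/2)s + 4.
Check: p(1) = 11/2. ✓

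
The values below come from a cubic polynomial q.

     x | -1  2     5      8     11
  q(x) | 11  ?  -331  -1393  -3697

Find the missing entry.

-25

The 4 known points determine the degree-3 polynomial uniquely.
Write q(x) = ax^3 + bx^2 + cx + d. Substituting each data point gives a linear system:
  -a + b - c + d = 11
  125a + 25b + 5c + d = -331
  512a + 64b + 8c + d = -1393
  1331a + 121b + 11c + d = -3697
Solving the system yields a = -3, b = 3, c = -6, d = -1.
So q(x) = -3x^3 + 3x^2 - 6x - 1.
Then q(2) = -25.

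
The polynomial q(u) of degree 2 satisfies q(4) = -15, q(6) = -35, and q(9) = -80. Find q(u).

Using the Lagrange interpolation formula with nodes 4, 6, 9:
  L_0(u) = (u - 6)(u - 9) / 10
  L_1(u) = (u - 4)(u - 9) / -6
  L_2(u) = (u - 4)(u - 6) / 15
Then q(u) = -15·L_0(u) - 35·L_1(u) - 80·L_2(u).
Expanding and collecting terms gives q(u) = -u² + 1.
Check: q(6) = -35. ✓

q(u) = -u^2 + 1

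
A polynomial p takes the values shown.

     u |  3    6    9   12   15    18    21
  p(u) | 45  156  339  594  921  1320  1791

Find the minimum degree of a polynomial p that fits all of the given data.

2

Forward differences of the values at u = 3, 6, 9, 12, 15, 18, 21:
  p  : 45  156  339  594  921  1320  1791
  Δ  : 111  183  255  327  399  471
  Δ^2: 72  72  72  72  72
  Δ^3: 0  0  0  0
  Δ^4: 0  0  0
  Δ^5: 0  0
  Δ^6: 0
The second differences are constant (72) and nonzero, while all higher differences vanish, so the minimal degree is 2.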